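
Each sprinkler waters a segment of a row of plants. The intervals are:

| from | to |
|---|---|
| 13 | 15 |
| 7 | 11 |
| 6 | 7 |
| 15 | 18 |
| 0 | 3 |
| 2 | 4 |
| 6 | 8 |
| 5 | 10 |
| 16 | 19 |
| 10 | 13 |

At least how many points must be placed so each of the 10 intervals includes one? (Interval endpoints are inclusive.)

Sort by right endpoint; whenever an interval is uncovered, place a point at its right end.
Sorted: [0,3] [2,4] [6,7] [6,8] [5,10] [7,11] [10,13] [13,15] [15,18] [16,19]
{[0,3],[2,4]} hit by 3; {[6,7],[6,8],[5,10],[7,11]} hit by 7; {[10,13],[13,15]} hit by 13; {[15,18],[16,19]} hit by 18.
Points: 3, 7, 13, 18 (4 total).

4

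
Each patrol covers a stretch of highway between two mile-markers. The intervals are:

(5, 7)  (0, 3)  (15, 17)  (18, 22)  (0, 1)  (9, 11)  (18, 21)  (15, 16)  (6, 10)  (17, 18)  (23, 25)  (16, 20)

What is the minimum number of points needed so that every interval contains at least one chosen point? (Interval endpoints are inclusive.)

6

Sort by right endpoint; whenever an interval is uncovered, place a point at its right end.
Sorted: [0,1] [0,3] [5,7] [6,10] [9,11] [15,16] [15,17] [17,18] [16,20] [18,21] [18,22] [23,25]
{[0,1],[0,3]} hit by 1; {[5,7],[6,10]} hit by 7; {[9,11]} hit by 11; {[15,16],[15,17]} hit by 16; {[17,18],[16,20],[18,21],[18,22]} hit by 18; {[23,25]} hit by 25.
Points: 1, 7, 11, 16, 18, 25 (6 total).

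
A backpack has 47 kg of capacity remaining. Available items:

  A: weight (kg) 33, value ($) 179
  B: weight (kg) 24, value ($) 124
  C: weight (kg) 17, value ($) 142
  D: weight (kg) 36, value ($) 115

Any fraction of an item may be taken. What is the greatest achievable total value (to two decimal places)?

Greedy by value/weight ratio, highest first.
Order: C (142/17=8.35) > A (179/33=5.42) > B (124/24=5.17) > D (115/36=3.19)
Fill: take C (17 @ 142) → take 30/33 of A → 162.73; 47/47 used.
Total value = 304.73

304.73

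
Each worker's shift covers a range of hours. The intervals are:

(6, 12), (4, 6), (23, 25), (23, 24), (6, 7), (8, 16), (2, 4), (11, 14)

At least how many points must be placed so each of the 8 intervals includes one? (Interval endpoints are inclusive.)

Process intervals by earliest right end; each time one isn't hit yet, stab at its right endpoint.
By right end: [2,4]  [4,6]  [6,7]  [6,12]  [11,14]  [8,16]  [23,24]  [23,25]
[2,4] uncovered → point at 4; [6,7] uncovered → point at 7; [11,14] uncovered → point at 14; [23,24] uncovered → point at 24.
Points: 4, 7, 14, 24 (4 total).

4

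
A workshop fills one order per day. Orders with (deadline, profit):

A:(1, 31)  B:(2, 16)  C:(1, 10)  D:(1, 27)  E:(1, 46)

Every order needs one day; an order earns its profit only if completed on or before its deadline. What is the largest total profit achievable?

Take jobs in profit order; each goes to the latest open slot no later than its deadline.
By profit: E(d1,46), A(d1,31), D(d1,27), B(d2,16), C(d1,10)
E→slot 1; A skipped; D skipped; B→slot 2; C skipped.
Profit = 46 + 16 = 62

62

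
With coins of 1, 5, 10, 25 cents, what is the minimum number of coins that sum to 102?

Greedy: take as many of the largest coin as possible, then repeat with the remainder.
102 − 4×25→2 − 2×1→0
Total coins = 4 + 2 = 6

6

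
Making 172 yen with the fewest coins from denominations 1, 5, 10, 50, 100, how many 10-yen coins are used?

2

172 − 1×100→72 − 1×50→22 − 2×10→2 − 2×1→0
Count of 10: 2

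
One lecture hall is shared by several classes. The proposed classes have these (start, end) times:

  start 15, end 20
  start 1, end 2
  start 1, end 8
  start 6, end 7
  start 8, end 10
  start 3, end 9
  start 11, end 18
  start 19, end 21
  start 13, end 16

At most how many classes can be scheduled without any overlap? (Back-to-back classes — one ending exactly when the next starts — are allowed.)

5

Sorted by end: (1,2)  (6,7)  (1,8)  (3,9)  (8,10)  (13,16)  (11,18)  (15,20)  (19,21)
take (1,2); take (6,7); take (8,10); take (13,16); skip (15,20); take (19,21).
Selected 5 classes.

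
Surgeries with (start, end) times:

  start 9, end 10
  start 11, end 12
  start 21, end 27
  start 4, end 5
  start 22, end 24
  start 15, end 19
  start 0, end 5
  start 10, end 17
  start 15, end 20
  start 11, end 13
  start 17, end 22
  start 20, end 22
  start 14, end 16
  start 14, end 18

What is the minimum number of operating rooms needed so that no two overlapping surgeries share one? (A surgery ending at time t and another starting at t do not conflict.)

5

starts: [0, 4, 9, 10, 11, 11, 14, 14, 15, 15, 17, 20, 21, 22]
ends:   [5, 5, 10, 12, 13, 16, 17, 18, 19, 20, 22, 22, 24, 27]
s0→1 s4→2 e5→1 e5→0 s9→1 e10→0 s10→1 s11→2 s11→3 e12→2 e13→1 s14→2 s14→3 s15→4 s15→5  — peak 5.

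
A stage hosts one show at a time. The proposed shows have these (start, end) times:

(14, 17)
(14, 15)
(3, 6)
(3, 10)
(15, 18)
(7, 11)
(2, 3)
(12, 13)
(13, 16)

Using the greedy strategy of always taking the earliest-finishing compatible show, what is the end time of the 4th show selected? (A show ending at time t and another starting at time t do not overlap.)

By end time: (2,3), (3,6), (3,10), (7,11), (12,13), (14,15), (13,16), (14,17), (15,18).
Pick (2,3); next start ≥ 3 → (3,6); next start ≥ 6 → (7,11); next start ≥ 11 → (12,13); next start ≥ 13 → (14,15); next start ≥ 15 → (15,18).
Selected: (2,3) (3,6) (7,11) (12,13) (14,15) (15,18)

13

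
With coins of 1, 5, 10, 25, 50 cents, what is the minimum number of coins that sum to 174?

174 − 3×50→24 − 2×10→4 − 4×1→0
Total coins = 3 + 2 + 4 = 9

9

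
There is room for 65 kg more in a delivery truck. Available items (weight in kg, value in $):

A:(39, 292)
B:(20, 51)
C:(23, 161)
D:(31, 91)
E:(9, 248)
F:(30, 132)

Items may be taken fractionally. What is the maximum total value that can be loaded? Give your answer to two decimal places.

Sort by value per unit weight and fill in that order.
Order: E (248/9=27.56) > A (292/39=7.49) > C (161/23=7.00) > F (132/30=4.40) > D (91/31=2.94) > B (51/20=2.55)
Fill: take E (9 @ 248) → take A (39 @ 292) → take 17/23 of C → 119.00; 65/65 used.
Total value = 659.00

659.00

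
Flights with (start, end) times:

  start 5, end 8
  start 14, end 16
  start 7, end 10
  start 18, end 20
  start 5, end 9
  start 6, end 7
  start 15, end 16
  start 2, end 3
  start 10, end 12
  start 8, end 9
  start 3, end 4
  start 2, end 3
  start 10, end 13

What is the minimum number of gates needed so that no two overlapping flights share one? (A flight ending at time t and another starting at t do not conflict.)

starts: [2, 2, 3, 5, 5, 6, 7, 8, 10, 10, 14, 15, 18]
ends:   [3, 3, 4, 7, 8, 9, 9, 10, 12, 13, 16, 16, 20]
s2→1 s2→2 e3→1 e3→0 s3→1 e4→0 s5→1 s5→2 s6→3  — peak 3.

3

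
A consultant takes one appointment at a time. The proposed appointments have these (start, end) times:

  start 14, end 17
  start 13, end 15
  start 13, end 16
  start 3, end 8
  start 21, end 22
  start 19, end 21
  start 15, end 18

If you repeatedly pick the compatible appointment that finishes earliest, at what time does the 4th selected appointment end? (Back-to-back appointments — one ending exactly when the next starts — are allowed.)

21

Sort by end time and greedily take each interval whose start is ≥ the last chosen end.
By end time: (3,8), (13,15), (13,16), (14,17), (15,18), (19,21), (21,22).
Pick (3,8); next start ≥ 8 → (13,15); next start ≥ 15 → (15,18); next start ≥ 18 → (19,21); next start ≥ 21 → (21,22).
Selected: (3,8) (13,15) (15,18) (19,21) (21,22)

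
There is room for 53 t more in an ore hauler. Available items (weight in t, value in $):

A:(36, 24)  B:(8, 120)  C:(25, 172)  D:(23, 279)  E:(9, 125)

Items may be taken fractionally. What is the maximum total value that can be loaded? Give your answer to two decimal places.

613.44

Sort by value per unit weight and fill in that order.
Order: B (120/8=15.00) > E (125/9=13.89) > D (279/23=12.13) > C (172/25=6.88) > A (24/36=0.67)
Fill: take B (8 @ 120) → take E (9 @ 125) → take D (23 @ 279) → take 13/25 of C → 89.44; 53/53 used.
Total value = 613.44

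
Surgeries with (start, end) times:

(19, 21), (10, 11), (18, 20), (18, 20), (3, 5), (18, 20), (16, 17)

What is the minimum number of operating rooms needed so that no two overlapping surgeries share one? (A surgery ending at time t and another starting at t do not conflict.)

4

The answer is the maximum number of intervals overlapping at any instant.
starts: [3, 10, 16, 18, 18, 18, 19]
ends:   [5, 11, 17, 20, 20, 20, 21]
s3→1 e5→0 s10→1 e11→0 s16→1 e17→0 s18→1 s18→2 s18→3 s19→4  — peak 4.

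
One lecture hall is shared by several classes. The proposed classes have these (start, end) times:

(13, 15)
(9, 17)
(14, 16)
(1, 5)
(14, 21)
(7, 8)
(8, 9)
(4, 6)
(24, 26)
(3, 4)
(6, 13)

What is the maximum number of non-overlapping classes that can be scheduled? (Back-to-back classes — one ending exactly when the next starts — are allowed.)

6

Greedy by earliest finish: after sorting by end time, pick each interval compatible with the last pick.
Sorted by end: (3,4)  (1,5)  (4,6)  (7,8)  (8,9)  (6,13)  (13,15)  (14,16)  (9,17)  (14,21)  (24,26)
take (3,4); skip (1,5); take (4,6); take (7,8); take (8,9); take (13,15); skip (9,17); take (24,26).
Selected 6 classes.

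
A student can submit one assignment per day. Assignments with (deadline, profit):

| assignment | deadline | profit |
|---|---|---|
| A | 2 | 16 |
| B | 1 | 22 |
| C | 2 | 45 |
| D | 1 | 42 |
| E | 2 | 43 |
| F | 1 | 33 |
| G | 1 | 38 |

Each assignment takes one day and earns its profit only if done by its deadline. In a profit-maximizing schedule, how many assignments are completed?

Profit order: C=45 E=43 D=42 G=38 F=33 B=22 A=16
Assign: C→slot 2, E→slot 1, D skipped, G skipped, F skipped, B skipped, A skipped.
Slots: [1:E] [2:C]
2 of 7 scheduled.

2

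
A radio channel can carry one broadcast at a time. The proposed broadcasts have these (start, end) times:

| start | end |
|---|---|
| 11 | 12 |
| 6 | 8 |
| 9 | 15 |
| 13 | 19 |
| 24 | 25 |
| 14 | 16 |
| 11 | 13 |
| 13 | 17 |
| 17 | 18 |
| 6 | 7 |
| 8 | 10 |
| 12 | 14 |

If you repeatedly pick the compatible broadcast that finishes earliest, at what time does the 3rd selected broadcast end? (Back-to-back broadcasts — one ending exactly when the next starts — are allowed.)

Order by finish time; keep every interval that doesn't clash with the previous kept one.
By end time: (6,7), (6,8), (8,10), (11,12), (11,13), (12,14), (9,15), (14,16), (13,17), (17,18), (13,19), (24,25).
Pick (6,7); next start ≥ 7 → (8,10); next start ≥ 10 → (11,12); next start ≥ 12 → (12,14); next start ≥ 14 → (14,16); next start ≥ 16 → (17,18); next start ≥ 18 → (24,25).
Selected: (6,7) (8,10) (11,12) (12,14) (14,16) (17,18) (24,25)

12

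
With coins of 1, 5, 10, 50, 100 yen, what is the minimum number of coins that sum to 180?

Use the largest denomination that fits, subtract, and repeat.
180 = 1×100 + 1×50 + 3×10
Total coins = 1 + 1 + 3 = 5

5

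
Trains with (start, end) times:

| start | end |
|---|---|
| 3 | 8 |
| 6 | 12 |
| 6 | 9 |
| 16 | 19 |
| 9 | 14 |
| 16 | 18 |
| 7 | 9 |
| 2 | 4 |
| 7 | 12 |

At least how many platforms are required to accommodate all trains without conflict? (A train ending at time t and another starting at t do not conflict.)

5

starts: [2, 3, 6, 6, 7, 7, 9, 16, 16]
ends:   [4, 8, 9, 9, 12, 12, 14, 18, 19]
s2→1 s3→2 e4→1 s6→2 s6→3 s7→4 s7→5  — peak 5.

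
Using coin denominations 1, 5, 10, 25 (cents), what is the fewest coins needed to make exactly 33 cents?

5

Use the largest denomination that fits, subtract, and repeat.
33 = 1×25 + 1×5 + 3×1
Total coins = 1 + 1 + 3 = 5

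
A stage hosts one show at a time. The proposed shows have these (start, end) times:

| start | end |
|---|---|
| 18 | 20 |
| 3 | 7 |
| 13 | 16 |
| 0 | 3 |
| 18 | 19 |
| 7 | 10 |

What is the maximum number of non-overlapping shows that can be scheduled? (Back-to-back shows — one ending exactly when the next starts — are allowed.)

Order by finish time; keep every interval that doesn't clash with the previous kept one.
By end time: (0,3), (3,7), (7,10), (13,16), (18,19), (18,20).
Pick (0,3); next start ≥ 3 → (3,7); next start ≥ 7 → (7,10); next start ≥ 10 → (13,16); next start ≥ 16 → (18,19).
Selected 5 shows.

5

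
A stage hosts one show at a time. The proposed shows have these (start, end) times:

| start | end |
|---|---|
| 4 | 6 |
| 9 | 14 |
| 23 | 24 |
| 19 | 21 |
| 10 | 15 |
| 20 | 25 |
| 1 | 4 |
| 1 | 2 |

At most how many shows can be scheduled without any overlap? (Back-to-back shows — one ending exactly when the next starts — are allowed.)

5

Order by finish time; keep every interval that doesn't clash with the previous kept one.
By end time: (1,2), (1,4), (4,6), (9,14), (10,15), (19,21), (23,24), (20,25).
Pick (1,2); next start ≥ 2 → (4,6); next start ≥ 6 → (9,14); next start ≥ 14 → (19,21); next start ≥ 21 → (23,24).
Selected 5 shows.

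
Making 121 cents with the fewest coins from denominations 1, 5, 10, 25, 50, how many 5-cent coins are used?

121 − 2×50→21 − 2×10→1 − 1×1→0
Count of 5: 0

0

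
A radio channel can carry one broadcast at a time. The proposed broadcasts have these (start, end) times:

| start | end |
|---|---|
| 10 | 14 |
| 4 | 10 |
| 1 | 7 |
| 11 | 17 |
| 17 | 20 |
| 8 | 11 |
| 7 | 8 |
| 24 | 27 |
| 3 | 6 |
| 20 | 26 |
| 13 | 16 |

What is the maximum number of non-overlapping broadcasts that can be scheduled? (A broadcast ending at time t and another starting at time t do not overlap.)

6

Order by finish time; keep every interval that doesn't clash with the previous kept one.
Sorted by end: (3,6)  (1,7)  (7,8)  (4,10)  (8,11)  (10,14)  (13,16)  (11,17)  (17,20)  (20,26)  (24,27)
take (3,6); skip (1,7); take (7,8); skip (4,10); take (8,11); take (13,16); skip (11,17); take (17,20); take (20,26).
Selected 6 broadcasts.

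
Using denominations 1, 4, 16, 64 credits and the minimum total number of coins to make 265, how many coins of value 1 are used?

Use the largest denomination that fits, subtract, and repeat.
265 = 4×64 + 2×4 + 1×1
Count of 1: 1

1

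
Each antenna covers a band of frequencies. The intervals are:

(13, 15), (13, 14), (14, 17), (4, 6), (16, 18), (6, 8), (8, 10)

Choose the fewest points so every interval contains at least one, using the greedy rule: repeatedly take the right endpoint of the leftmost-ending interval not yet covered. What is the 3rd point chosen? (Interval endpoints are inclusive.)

14

Sort by right endpoint; whenever an interval is uncovered, place a point at its right end.
Sorted: [4,6] [6,8] [8,10] [13,14] [13,15] [14,17] [16,18]
{[4,6],[6,8]} hit by 6; {[8,10]} hit by 10; {[13,14],[13,15],[14,17]} hit by 14; {[16,18]} hit by 18.
Points: 6, 10, 14, 18 (4 total).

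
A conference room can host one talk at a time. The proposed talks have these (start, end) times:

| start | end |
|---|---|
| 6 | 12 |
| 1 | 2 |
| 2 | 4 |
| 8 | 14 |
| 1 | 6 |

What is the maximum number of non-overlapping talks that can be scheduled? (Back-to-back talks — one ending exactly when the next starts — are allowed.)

3

Sort by end time and greedily take each interval whose start is ≥ the last chosen end.
Sorted by end: (1,2)  (2,4)  (1,6)  (6,12)  (8,14)
take (1,2); take (2,4); take (6,12).
Selected 3 talks.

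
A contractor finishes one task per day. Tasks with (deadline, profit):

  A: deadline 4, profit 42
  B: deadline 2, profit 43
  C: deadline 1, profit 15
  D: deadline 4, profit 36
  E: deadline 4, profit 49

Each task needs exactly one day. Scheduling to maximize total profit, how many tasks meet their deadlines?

4

Take jobs in profit order; each goes to the latest open slot no later than its deadline.
By profit: E(d4,49), B(d2,43), A(d4,42), D(d4,36), C(d1,15)
E→slot 4; B→slot 2; A→slot 3; D→slot 1; C skipped.
4 of 5 scheduled.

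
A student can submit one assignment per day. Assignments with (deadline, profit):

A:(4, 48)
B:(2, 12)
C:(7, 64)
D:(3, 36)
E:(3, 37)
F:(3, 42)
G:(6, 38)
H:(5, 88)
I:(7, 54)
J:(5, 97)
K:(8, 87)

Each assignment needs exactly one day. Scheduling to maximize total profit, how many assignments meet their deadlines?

8

Sort by profit descending; place each in the latest free slot ≤ its deadline.
By profit: J(d5,97), H(d5,88), K(d8,87), C(d7,64), I(d7,54), A(d4,48), F(d3,42), G(d6,38), E(d3,37), D(d3,36), B(d2,12)
J→slot 5; H→slot 4; K→slot 8; C→slot 7; I→slot 6; A→slot 3; F→slot 2; G→slot 1; E skipped; D skipped; B skipped.
8 of 11 scheduled.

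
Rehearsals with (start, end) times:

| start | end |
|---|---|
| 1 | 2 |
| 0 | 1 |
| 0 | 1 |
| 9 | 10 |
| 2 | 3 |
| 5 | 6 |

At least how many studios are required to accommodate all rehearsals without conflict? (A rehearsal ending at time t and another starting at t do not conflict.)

2

The answer is the maximum number of intervals overlapping at any instant.
Events (time:±→running): 0:+→1 0:+→2 … peak 2.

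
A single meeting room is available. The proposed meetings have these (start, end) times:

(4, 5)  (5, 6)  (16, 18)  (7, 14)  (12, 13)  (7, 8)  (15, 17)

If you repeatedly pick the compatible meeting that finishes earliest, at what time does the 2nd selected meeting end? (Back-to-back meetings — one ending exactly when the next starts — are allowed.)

6

Greedy by earliest finish: after sorting by end time, pick each interval compatible with the last pick.
Sorted by end: (4,5)  (5,6)  (7,8)  (12,13)  (7,14)  (15,17)  (16,18)
take (4,5); take (5,6); take (7,8); take (12,13); take (15,17); skip (16,18).
Selected: (4,5) (5,6) (7,8) (12,13) (15,17)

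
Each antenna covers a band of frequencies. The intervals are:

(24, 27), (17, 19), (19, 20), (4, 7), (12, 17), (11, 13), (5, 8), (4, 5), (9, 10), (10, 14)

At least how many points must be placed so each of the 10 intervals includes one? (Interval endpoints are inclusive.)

Sorted: [4,5] [4,7] [5,8] [9,10] [11,13] [10,14] [12,17] [17,19] [19,20] [24,27]
{[4,5],[4,7],[5,8]} hit by 5; {[9,10]} hit by 10; {[11,13],[10,14],[12,17]} hit by 13; {[17,19],[19,20]} hit by 19; {[24,27]} hit by 27.
Points: 5, 10, 13, 19, 27 (5 total).

5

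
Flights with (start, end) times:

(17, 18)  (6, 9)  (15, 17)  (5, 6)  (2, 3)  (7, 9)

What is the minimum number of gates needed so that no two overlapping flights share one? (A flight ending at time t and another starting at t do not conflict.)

Count concurrent intervals with a sweep; the peak is the room count.
Events (time:±→running): 2:+→1 3:-→0 5:+→1 6:-→0 6:+→1 7:+→2 … peak 2.

2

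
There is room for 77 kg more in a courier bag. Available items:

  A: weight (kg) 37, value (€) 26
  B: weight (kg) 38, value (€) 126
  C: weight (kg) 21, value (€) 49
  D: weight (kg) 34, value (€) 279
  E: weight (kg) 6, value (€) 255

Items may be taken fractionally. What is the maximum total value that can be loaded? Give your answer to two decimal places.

656.68

Sort by value per unit weight and fill in that order.
Order: E (255/6=42.50) > D (279/34=8.21) > B (126/38=3.32) > C (49/21=2.33) > A (26/37=0.70)
Fill: take E (6 @ 255) → take D (34 @ 279) → take 37/38 of B → 122.68; 77/77 used.
Total value = 656.68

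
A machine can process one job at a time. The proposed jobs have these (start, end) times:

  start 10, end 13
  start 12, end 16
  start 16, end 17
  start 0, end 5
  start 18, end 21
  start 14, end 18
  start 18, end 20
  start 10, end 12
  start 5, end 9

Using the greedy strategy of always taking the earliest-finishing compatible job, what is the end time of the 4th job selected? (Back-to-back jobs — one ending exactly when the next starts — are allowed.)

Sort by end time and greedily take each interval whose start is ≥ the last chosen end.
By end time: (0,5), (5,9), (10,12), (10,13), (12,16), (16,17), (14,18), (18,20), (18,21).
Pick (0,5); next start ≥ 5 → (5,9); next start ≥ 9 → (10,12); next start ≥ 12 → (12,16); next start ≥ 16 → (16,17); next start ≥ 17 → (18,20).
Selected: (0,5) (5,9) (10,12) (12,16) (16,17) (18,20)

16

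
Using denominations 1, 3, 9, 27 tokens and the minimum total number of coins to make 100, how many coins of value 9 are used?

2

Use the largest denomination that fits, subtract, and repeat.
100 = 3×27 + 2×9 + 1×1
Count of 9: 2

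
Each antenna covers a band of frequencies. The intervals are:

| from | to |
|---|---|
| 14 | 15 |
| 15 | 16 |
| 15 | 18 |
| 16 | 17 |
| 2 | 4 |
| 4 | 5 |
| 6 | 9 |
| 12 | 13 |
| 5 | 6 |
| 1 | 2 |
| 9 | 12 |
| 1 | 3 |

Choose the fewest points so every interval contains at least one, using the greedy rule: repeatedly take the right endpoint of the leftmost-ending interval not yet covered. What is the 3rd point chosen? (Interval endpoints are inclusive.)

9

Process intervals by earliest right end; each time one isn't hit yet, stab at its right endpoint.
Sorted: [1,2] [1,3] [2,4] [4,5] [5,6] [6,9] [9,12] [12,13] [14,15] [15,16] [16,17] [15,18]
{[1,2],[1,3],[2,4]} hit by 2; {[4,5],[5,6]} hit by 5; {[6,9],[9,12]} hit by 9; {[12,13]} hit by 13; {[14,15],[15,16]} hit by 15; {[16,17],[15,18]} hit by 17.
Points: 2, 5, 9, 13, 15, 17 (6 total).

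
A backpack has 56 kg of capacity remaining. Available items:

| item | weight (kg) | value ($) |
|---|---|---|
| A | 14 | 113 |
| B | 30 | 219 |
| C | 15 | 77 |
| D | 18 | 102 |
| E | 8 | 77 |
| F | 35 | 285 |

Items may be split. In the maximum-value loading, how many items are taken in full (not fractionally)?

Order: E (77/8=9.62) > F (285/35=8.14) > A (113/14=8.07) > B (219/30=7.30) > D (102/18=5.67) > C (77/15=5.13)
Fill: take E (8 @ 77) → take F (35 @ 285) → take 13/14 of A → 104.93; 56/56 used.
2 item(s) taken whole; one partial (take 13/14 of A).

2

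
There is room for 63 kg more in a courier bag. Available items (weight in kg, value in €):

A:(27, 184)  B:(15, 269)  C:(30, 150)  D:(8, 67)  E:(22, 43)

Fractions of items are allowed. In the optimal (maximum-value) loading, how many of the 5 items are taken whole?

3

Ratios (sorted): B 17.93, D 8.38, A 6.81, C 5.00, E 1.95
take B (15 @ 269); take D (8 @ 67); take A (27 @ 184); take 13/30 of C → 65.00. Capacity used 63/63.
3 item(s) taken whole; one partial (take 13/30 of C).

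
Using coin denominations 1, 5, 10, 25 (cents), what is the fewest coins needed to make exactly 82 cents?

Use the largest denomination that fits, subtract, and repeat.
82 − 3×25→7 − 1×5→2 − 2×1→0
Total coins = 3 + 1 + 2 = 6

6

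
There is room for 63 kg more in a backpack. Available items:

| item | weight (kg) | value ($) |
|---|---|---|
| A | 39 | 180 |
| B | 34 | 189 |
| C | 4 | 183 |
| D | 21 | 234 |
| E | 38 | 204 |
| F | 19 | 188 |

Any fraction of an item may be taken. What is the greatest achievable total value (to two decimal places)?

Greedy by value/weight ratio, highest first.
Ratios (sorted): C 45.75, D 11.14, F 9.89, B 5.56, E 5.37, A 4.62
take C (4 @ 183); take D (21 @ 234); take F (19 @ 188); take 19/34 of B → 105.62. Capacity used 63/63.
Total value = 710.62

710.62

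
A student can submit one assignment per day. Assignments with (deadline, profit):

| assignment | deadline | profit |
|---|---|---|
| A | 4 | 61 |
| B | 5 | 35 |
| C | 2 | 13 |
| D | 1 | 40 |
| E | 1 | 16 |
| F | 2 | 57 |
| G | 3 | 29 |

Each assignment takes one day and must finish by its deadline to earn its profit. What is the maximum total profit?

Profit order: A=61 F=57 D=40 B=35 G=29 E=16 C=13
Assign: A→slot 4, F→slot 2, D→slot 1, B→slot 5, G→slot 3, E skipped, C skipped.
Slots: [1:D] [2:F] [3:G] [4:A] [5:B]
Profit = 40 + 57 + 29 + 61 + 35 = 222

222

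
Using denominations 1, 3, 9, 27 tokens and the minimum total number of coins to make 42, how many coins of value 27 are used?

42 = 1×27 + 1×9 + 2×3
Count of 27: 1

1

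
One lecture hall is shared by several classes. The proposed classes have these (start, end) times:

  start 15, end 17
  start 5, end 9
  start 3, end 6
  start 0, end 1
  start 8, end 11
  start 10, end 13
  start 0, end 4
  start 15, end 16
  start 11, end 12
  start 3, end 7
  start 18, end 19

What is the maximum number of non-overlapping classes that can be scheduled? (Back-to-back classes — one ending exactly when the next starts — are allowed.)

6

By end time: (0,1), (0,4), (3,6), (3,7), (5,9), (8,11), (11,12), (10,13), (15,16), (15,17), (18,19).
Pick (0,1); next start ≥ 1 → (3,6); next start ≥ 6 → (8,11); next start ≥ 11 → (11,12); next start ≥ 12 → (15,16); next start ≥ 16 → (18,19).
Selected 6 classes.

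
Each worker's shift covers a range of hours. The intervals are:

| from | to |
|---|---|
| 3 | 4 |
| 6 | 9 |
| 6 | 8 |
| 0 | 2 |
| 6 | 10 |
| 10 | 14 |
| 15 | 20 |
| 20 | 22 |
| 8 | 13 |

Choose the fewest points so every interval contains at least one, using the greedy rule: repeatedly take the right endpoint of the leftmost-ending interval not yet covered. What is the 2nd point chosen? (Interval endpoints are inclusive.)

4

Process intervals by earliest right end; each time one isn't hit yet, stab at its right endpoint.
Sorted: [0,2] [3,4] [6,8] [6,9] [6,10] [8,13] [10,14] [15,20] [20,22]
{[0,2]} hit by 2; {[3,4]} hit by 4; {[6,8],[6,9],[6,10],[8,13]} hit by 8; {[10,14]} hit by 14; {[15,20],[20,22]} hit by 20.
Points: 2, 4, 8, 14, 20 (5 total).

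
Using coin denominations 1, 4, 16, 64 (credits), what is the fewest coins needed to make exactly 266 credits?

8

Greedy: take as many of the largest coin as possible, then repeat with the remainder.
266 − 4×64→10 − 2×4→2 − 2×1→0
Total coins = 4 + 2 + 2 = 8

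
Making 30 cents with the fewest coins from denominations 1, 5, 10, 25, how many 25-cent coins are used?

Use the largest denomination that fits, subtract, and repeat.
30 = 1×25 + 1×5
Count of 25: 1

1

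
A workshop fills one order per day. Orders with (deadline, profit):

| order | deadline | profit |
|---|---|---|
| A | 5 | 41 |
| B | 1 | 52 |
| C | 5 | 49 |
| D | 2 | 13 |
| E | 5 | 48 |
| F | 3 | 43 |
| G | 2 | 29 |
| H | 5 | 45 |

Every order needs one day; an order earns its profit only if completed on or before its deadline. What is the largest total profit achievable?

By profit: B(d1,52), C(d5,49), E(d5,48), H(d5,45), F(d3,43), A(d5,41), G(d2,29), D(d2,13)
B→slot 1; C→slot 5; E→slot 4; H→slot 3; F→slot 2; A skipped; G skipped; D skipped.
Profit = 52 + 43 + 45 + 48 + 49 = 237

237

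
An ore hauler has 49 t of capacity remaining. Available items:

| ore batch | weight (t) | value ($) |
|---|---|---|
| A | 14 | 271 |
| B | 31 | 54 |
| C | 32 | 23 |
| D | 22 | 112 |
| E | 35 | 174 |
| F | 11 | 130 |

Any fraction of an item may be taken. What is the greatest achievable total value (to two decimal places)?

Sort by value per unit weight and fill in that order.
Ratios (sorted): A 19.36, F 11.82, D 5.09, E 4.97, B 1.74, C 0.72
take A (14 @ 271); take F (11 @ 130); take D (22 @ 112); take 2/35 of E → 9.94. Capacity used 49/49.
Total value = 522.94

522.94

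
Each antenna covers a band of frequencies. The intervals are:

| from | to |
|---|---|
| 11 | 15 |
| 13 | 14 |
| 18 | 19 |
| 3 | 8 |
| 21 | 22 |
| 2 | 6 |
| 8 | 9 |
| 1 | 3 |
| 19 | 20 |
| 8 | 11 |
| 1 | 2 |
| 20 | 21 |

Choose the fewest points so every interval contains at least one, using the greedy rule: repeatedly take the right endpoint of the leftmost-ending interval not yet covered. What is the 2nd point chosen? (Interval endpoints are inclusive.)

8

Sort by right endpoint; whenever an interval is uncovered, place a point at its right end.
By right end: [1,2]  [1,3]  [2,6]  [3,8]  [8,9]  [8,11]  [13,14]  [11,15]  [18,19]  [19,20]  [20,21]  [21,22]
[1,2] uncovered → point at 2; [3,8] uncovered → point at 8; [13,14] uncovered → point at 14; [18,19] uncovered → point at 19; [20,21] uncovered → point at 21.
Points: 2, 8, 14, 19, 21 (5 total).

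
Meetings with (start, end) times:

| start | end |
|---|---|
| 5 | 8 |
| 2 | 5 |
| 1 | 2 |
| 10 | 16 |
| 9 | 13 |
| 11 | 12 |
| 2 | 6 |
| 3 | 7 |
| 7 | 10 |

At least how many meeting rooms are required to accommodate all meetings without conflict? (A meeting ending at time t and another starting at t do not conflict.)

starts: [1, 2, 2, 3, 5, 7, 9, 10, 11]
ends:   [2, 5, 6, 7, 8, 10, 12, 13, 16]
s1→1 e2→0 s2→1 s2→2 s3→3  — peak 3.

3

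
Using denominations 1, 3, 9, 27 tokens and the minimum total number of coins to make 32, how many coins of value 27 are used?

1

Use the largest denomination that fits, subtract, and repeat.
32 = 1×27 + 1×3 + 2×1
Count of 27: 1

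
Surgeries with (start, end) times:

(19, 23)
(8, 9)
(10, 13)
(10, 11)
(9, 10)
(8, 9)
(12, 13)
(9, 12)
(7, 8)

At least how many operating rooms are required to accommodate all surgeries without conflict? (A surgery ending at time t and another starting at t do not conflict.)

The answer is the maximum number of intervals overlapping at any instant.
starts: [7, 8, 8, 9, 9, 10, 10, 12, 19]
ends:   [8, 9, 9, 10, 11, 12, 13, 13, 23]
s7→1 e8→0 s8→1 s8→2 e9→1 e9→0 s9→1 s9→2 e10→1 s10→2 s10→3  — peak 3.

3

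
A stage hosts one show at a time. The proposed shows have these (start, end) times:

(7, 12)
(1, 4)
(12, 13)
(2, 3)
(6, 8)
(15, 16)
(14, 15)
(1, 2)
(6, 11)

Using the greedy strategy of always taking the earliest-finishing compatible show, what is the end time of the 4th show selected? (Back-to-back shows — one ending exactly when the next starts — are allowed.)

13

By end time: (1,2), (2,3), (1,4), (6,8), (6,11), (7,12), (12,13), (14,15), (15,16).
Pick (1,2); next start ≥ 2 → (2,3); next start ≥ 3 → (6,8); next start ≥ 8 → (12,13); next start ≥ 13 → (14,15); next start ≥ 15 → (15,16).
Selected: (1,2) (2,3) (6,8) (12,13) (14,15) (15,16)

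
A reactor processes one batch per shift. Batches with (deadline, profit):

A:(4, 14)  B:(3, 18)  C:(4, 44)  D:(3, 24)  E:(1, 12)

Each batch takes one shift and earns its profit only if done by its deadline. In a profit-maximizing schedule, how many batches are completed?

4

By profit: C(d4,44), D(d3,24), B(d3,18), A(d4,14), E(d1,12)
C→slot 4; D→slot 3; B→slot 2; A→slot 1; E skipped.
4 of 5 scheduled.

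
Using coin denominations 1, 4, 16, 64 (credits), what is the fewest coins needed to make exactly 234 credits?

234 = 3×64 + 2×16 + 2×4 + 2×1
Total coins = 3 + 2 + 2 + 2 = 9

9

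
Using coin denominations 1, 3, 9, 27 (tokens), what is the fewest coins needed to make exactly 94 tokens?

6

94 − 3×27→13 − 1×9→4 − 1×3→1 − 1×1→0
Total coins = 3 + 1 + 1 + 1 = 6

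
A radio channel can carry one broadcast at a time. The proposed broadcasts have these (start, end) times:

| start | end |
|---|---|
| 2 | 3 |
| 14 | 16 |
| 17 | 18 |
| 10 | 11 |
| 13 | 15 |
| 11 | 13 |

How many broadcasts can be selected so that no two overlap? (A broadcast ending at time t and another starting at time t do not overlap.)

Sort by end time and greedily take each interval whose start is ≥ the last chosen end.
Sorted by end: (2,3)  (10,11)  (11,13)  (13,15)  (14,16)  (17,18)
take (2,3); take (10,11); take (11,13); take (13,15); skip (14,16); take (17,18).
Selected 5 broadcasts.

5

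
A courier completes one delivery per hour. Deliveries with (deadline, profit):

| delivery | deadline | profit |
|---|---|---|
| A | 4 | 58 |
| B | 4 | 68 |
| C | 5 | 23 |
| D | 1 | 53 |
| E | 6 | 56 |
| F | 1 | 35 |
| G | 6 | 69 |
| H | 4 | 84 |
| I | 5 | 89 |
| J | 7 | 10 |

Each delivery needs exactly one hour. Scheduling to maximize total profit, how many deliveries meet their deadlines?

7

Sort by profit descending; place each in the latest free slot ≤ its deadline.
By profit: I(d5,89), H(d4,84), G(d6,69), B(d4,68), A(d4,58), E(d6,56), D(d1,53), F(d1,35), C(d5,23), J(d7,10)
I→slot 5; H→slot 4; G→slot 6; B→slot 3; A→slot 2; E→slot 1; D skipped; F skipped; C skipped; J→slot 7.
7 of 10 scheduled.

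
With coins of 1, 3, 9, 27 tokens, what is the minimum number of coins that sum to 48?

Use the largest denomination that fits, subtract, and repeat.
48 − 1×27→21 − 2×9→3 − 1×3→0
Total coins = 1 + 2 + 1 = 4

4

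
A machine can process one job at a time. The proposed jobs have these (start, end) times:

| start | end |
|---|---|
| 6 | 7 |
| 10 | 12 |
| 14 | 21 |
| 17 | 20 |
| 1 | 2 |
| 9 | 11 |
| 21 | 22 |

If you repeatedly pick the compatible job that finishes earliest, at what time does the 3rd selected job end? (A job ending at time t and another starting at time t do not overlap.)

11

Sorted by end: (1,2)  (6,7)  (9,11)  (10,12)  (17,20)  (14,21)  (21,22)
take (1,2); take (6,7); take (9,11); skip (10,12); take (17,20); skip (14,21); take (21,22).
Selected: (1,2) (6,7) (9,11) (17,20) (21,22)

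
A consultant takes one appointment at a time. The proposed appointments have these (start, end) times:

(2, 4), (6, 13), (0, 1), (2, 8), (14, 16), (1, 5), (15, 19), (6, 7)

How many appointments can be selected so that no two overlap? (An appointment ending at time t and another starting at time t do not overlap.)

Sort by end time and greedily take each interval whose start is ≥ the last chosen end.
By end time: (0,1), (2,4), (1,5), (6,7), (2,8), (6,13), (14,16), (15,19).
Pick (0,1); next start ≥ 1 → (2,4); next start ≥ 4 → (6,7); next start ≥ 7 → (14,16).
Selected 4 appointments.

4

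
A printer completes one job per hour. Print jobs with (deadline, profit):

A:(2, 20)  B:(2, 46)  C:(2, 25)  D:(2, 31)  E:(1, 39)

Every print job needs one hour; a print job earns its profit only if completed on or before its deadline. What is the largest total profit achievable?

Take jobs in profit order; each goes to the latest open slot no later than its deadline.
Profit order: B=46 E=39 D=31 C=25 A=20
Assign: B→slot 2, E→slot 1, D skipped, C skipped, A skipped.
Slots: [1:E] [2:B]
Profit = 39 + 46 = 85

85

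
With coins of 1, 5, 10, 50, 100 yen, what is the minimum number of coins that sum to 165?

4

Greedy: take as many of the largest coin as possible, then repeat with the remainder.
165 − 1×100→65 − 1×50→15 − 1×10→5 − 1×5→0
Total coins = 1 + 1 + 1 + 1 = 4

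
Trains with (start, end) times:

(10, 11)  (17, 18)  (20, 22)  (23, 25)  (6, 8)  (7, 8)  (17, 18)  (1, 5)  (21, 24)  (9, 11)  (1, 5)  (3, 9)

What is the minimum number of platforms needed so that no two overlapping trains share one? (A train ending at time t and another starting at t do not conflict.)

3

Count concurrent intervals with a sweep; the peak is the room count.
starts: [1, 1, 3, 6, 7, 9, 10, 17, 17, 20, 21, 23]
ends:   [5, 5, 8, 8, 9, 11, 11, 18, 18, 22, 24, 25]
s1→1 s1→2 s3→3  — peak 3.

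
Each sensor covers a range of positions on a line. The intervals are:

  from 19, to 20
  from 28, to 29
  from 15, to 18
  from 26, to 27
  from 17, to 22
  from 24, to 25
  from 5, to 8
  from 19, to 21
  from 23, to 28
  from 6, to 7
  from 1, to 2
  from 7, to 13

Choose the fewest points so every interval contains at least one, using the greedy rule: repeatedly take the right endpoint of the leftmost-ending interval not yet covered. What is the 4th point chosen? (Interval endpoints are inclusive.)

Sorted: [1,2] [6,7] [5,8] [7,13] [15,18] [19,20] [19,21] [17,22] [24,25] [26,27] [23,28] [28,29]
{[1,2]} hit by 2; {[6,7],[5,8],[7,13]} hit by 7; {[15,18]} hit by 18; {[19,20],[19,21],[17,22]} hit by 20; {[24,25]} hit by 25; {[26,27],[23,28]} hit by 27; {[28,29]} hit by 29.
Points: 2, 7, 18, 20, 25, 27, 29 (7 total).

20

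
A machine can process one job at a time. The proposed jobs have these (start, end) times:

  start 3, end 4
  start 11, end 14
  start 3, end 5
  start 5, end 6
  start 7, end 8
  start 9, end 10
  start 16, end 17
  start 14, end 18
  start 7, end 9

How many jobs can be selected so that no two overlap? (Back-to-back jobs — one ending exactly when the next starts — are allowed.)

Sort by end time and greedily take each interval whose start is ≥ the last chosen end.
By end time: (3,4), (3,5), (5,6), (7,8), (7,9), (9,10), (11,14), (16,17), (14,18).
Pick (3,4); next start ≥ 4 → (5,6); next start ≥ 6 → (7,8); next start ≥ 8 → (9,10); next start ≥ 10 → (11,14); next start ≥ 14 → (16,17).
Selected 6 jobs.

6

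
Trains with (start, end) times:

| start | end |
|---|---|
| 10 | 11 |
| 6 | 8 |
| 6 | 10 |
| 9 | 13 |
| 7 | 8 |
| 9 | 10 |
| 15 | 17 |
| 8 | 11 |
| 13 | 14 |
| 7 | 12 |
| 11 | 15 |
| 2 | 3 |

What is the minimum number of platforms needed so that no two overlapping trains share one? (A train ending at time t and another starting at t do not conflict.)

starts: [2, 6, 6, 7, 7, 8, 9, 9, 10, 11, 13, 15]
ends:   [3, 8, 8, 10, 10, 11, 11, 12, 13, 14, 15, 17]
s2→1 e3→0 s6→1 s6→2 s7→3 s7→4 e8→3 e8→2 s8→3 s9→4 s9→5  — peak 5.

5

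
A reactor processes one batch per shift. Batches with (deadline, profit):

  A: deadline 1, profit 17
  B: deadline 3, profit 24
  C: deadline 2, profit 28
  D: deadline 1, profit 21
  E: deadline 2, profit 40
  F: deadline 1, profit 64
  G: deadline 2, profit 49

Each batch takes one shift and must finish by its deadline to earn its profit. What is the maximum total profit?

Take jobs in profit order; each goes to the latest open slot no later than its deadline.
Profit order: F=64 G=49 E=40 C=28 B=24 D=21 A=17
Assign: F→slot 1, G→slot 2, E skipped, C skipped, B→slot 3, D skipped, A skipped.
Slots: [1:F] [2:G] [3:B]
Profit = 64 + 49 + 24 = 137

137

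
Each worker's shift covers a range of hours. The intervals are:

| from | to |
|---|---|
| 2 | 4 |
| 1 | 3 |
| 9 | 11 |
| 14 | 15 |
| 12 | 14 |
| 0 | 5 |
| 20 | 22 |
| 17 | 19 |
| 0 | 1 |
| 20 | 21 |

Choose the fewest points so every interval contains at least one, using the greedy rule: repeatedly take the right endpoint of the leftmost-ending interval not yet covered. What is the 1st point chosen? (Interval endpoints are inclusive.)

Process intervals by earliest right end; each time one isn't hit yet, stab at its right endpoint.
By right end: [0,1]  [1,3]  [2,4]  [0,5]  [9,11]  [12,14]  [14,15]  [17,19]  [20,21]  [20,22]
[0,1] uncovered → point at 1; [2,4] uncovered → point at 4; [9,11] uncovered → point at 11; [12,14] uncovered → point at 14; [17,19] uncovered → point at 19; [20,21] uncovered → point at 21.
Points: 1, 4, 11, 14, 19, 21 (6 total).

1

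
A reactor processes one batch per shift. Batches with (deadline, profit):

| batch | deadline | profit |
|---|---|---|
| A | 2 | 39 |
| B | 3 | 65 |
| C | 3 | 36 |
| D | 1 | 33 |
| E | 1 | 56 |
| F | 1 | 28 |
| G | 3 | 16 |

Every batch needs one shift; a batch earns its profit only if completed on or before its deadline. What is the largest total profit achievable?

Profit order: B=65 E=56 A=39 C=36 D=33 F=28 G=16
Assign: B→slot 3, E→slot 1, A→slot 2, C skipped, D skipped, F skipped, G skipped.
Slots: [1:E] [2:A] [3:B]
Profit = 56 + 39 + 65 = 160

160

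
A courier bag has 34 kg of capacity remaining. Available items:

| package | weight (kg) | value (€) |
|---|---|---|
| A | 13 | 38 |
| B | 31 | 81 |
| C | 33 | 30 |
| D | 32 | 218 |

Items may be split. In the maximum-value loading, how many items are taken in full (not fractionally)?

Greedy by value/weight ratio, highest first.
Ratios (sorted): D 6.81, A 2.92, B 2.61, C 0.91
take D (32 @ 218); take 2/13 of A → 5.85. Capacity used 34/34.
1 item(s) taken whole; one partial (take 2/13 of A).

1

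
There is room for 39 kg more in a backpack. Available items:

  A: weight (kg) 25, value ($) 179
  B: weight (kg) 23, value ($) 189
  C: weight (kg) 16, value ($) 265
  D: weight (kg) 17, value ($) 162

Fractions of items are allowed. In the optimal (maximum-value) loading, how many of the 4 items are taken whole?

Ratios (sorted): C 16.56, D 9.53, B 8.22, A 7.16
take C (16 @ 265); take D (17 @ 162); take 6/23 of B → 49.30. Capacity used 39/39.
2 item(s) taken whole; one partial (take 6/23 of B).

2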